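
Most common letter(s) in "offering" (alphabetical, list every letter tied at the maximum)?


Word: "offering"
Letter counts:
  'e': 1
  'f': 2
  'g': 1
  'i': 1
  'n': 1
  'o': 1
  'r': 1
Maximum count = 2
Most frequent = 'f' (2 times each)


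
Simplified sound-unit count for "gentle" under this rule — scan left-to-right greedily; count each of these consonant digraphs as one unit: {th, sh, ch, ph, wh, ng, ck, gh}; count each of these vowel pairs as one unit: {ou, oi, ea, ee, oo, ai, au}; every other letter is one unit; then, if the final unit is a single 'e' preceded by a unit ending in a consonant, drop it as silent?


Word: "gentle" (6 letters)
Left-to-right scan:
  1. 'g' (letter)
  2. 'e' (letter)
  3. 'n' (letter)
  4. 't' (letter)
  5. 'l' (letter)
  6. 'e' (letter)
Units from scan: 6
Final unit is 'e' after a consonant -> drop as silent (-1)
Sound units = 5 units


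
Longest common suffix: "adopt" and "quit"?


Word 1: "adopt"
Word 2: "quit"
Comparing from end:
  Pos -1: 't' == 't'
  Pos -2: 'p' != 'i' (stop)
LCS = "t" (length 1)


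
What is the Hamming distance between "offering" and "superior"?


Comparing character by character (same length = 8):
  Pos 0: 'o' vs 's' !=
  Pos 1: 'f' vs 'u' !=
  Pos 2: 'f' vs 'p' !=
  Pos 3: 'e' vs 'e' =
  Pos 4: 'r' vs 'r' =
  Pos 5: 'i' vs 'i' =
  Pos 6: 'n' vs 'o' !=
  Pos 7: 'g' vs 'r' !=
Hamming distance = 5


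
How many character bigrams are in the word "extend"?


Word: "extend" (length 6)
Number of 2-grams = length - 2 + 1 = 6 - 2 + 1
= 5


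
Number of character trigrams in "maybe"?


Word: "maybe" (length 5)
Number of 3-grams = length - 3 + 1 = 5 - 3 + 1
= 3


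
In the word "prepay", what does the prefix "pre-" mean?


Prefix: pre-
Example: prepay (pre- + pay)
Meaning = before


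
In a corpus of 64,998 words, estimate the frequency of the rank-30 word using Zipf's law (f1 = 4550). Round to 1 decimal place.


Zipf's law: f(r) = f(1) / r
f(1) = 4550
f(30) = 4550 / 30
= 151.7 occurrences


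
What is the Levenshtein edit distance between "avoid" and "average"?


Word 1: "avoid" (length 5)
Word 2: "average" (length 7)
One optimal edit sequence (insert/delete/substitute each cost 1):
  1. keep 'a'
  2. keep 'v'
  3. insert 'e'  (+1)
  4. insert 'r'  (+1)
  5. substitute 'o' -> 'a'  (+1)
  6. substitute 'i' -> 'g'  (+1)
  7. substitute 'd' -> 'e'  (+1)
Total edit operations: 5
Edit distance = 5


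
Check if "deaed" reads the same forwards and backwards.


Word: "deaed"
Reversed: "deaed"
Forward == Backward? deaed == deaed
Palindrome = Yes


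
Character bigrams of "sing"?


Word: "sing" (length 4)
Number of bigrams = 4 - 2 + 1 = 3
  Position 0: "si"
  Position 1: "in"
  Position 2: "ng"
Bigrams = "si", "in", "ng"


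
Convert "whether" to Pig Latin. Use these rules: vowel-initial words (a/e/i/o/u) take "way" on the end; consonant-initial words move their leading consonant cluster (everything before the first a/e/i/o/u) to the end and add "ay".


Word: "whether"
Starts with consonant(s) → move to end, add 'ay'
Consonant cluster: "wh"
Pig Latin = "etherwhay"


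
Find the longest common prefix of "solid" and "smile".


Word 1: "solid"
Word 2: "smile"
Comparing from start:
  Pos 0: 's' == 's'
  Pos 1: 'o' != 'm' (stop)
LCP = "s" (length 1)


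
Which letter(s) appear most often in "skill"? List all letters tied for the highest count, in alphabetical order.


Word: "skill"
Letter counts:
  'i': 1
  'k': 1
  'l': 2
  's': 1
Maximum count = 2
Most frequent = 'l' (2 times each)


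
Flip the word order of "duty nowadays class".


Original: "duty nowadays class"
Words (1..n): duty | nowadays | class
Reversed (n..1): class | nowadays | duty
Result = "class nowadays duty"


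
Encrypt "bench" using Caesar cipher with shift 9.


Word: "bench"
Shift: 9
Each letter → (letter + shift) mod 26:
  'b' (1) + 9 = 10 → 'k'
  'e' (4) + 9 = 13 → 'n'
  'n' (13) + 9 = 22 → 'w'
  'c' (2) + 9 = 11 → 'l'
  'h' (7) + 9 = 16 → 'q'
Result = "knwlq"


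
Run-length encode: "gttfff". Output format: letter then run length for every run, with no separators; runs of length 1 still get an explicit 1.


String: "gttfff"
Scanning for consecutive runs:
  'g' x 1
  't' x 2
  'f' x 3
RLE = "g1t2f3"


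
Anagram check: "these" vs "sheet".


Word 1: "these" → sorted: eehst
Word 2: "sheet" → sorted: eehst
Same letters? eehst == eehst
Anagram = Yes


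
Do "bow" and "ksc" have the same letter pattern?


Pattern of "bow": [0, 1, 2]
Pattern of "ksc": [0, 1, 2]
Patterns match
Same pattern = Yes


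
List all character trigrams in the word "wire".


Word: "wire" (length 4)
Number of trigrams = 4 - 3 + 1 = 2
  Position 0: "wir"
  Position 1: "ire"
Trigrams = "wir", "ire"


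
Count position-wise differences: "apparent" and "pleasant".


Comparing character by character (same length = 8):
  Pos 0: 'a' vs 'p' !=
  Pos 1: 'p' vs 'l' !=
  Pos 2: 'p' vs 'e' !=
  Pos 3: 'a' vs 'a' =
  Pos 4: 'r' vs 's' !=
  Pos 5: 'e' vs 'a' !=
  Pos 6: 'n' vs 'n' =
  Pos 7: 't' vs 't' =
Hamming distance = 5


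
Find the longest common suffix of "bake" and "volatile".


Word 1: "bake"
Word 2: "volatile"
Comparing from end:
  Pos -1: 'e' == 'e'
  Pos -2: 'k' != 'l' (stop)
LCS = "e" (length 1)


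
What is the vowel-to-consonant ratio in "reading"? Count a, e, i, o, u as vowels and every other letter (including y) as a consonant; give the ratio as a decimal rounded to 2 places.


Word: "reading"
Vowels (a,e,i,o,u): 3
Consonants: 4
Ratio = 3/4
= 0.75


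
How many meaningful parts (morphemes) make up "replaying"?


Word: "replaying"
Morphemes: re- | play | -ing
Each morpheme carries meaning
= 3 morphemes


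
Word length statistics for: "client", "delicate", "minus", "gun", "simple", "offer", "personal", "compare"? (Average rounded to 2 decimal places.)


Lengths: "client"=6, "delicate"=8, "minus"=5, "gun"=3, "simple"=6, "offer"=5, "personal"=8, "compare"=7
Sum = 48, Count = 8
Average = 48/8 = 6.00
= avg=6.00, min=3, max=8


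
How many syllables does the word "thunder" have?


Word: "thunder"
Syllable breakdown: thun | der
Counting: 2 parts
= 2 syllables


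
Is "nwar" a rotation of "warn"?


Word: "warn", Candidate: "nwar"
Method: check if candidate is substring of word+word
"warnwarn" contains "nwar"? Yes
Is rotation = Yes


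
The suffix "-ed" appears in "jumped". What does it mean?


Suffix: -ed
Example: jumped = jump + -ed
Meaning = past tense


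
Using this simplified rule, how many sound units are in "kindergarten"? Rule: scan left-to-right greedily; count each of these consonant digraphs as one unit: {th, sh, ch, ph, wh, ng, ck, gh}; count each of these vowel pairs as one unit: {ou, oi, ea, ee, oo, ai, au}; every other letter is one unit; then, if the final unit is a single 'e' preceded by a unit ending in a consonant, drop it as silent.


Word: "kindergarten" (12 letters)
Left-to-right scan:
  (1) 'k' (letter)
  (2) 'i' (letter)
  (3) 'n' (letter)
  (4) 'd' (letter)
  (5) 'e' (letter)
  (6) 'r' (letter)
  (7) 'g' (letter)
  (8) 'a' (letter)
  (9) 'r' (letter)
  (10) 't' (letter)
  (11) 'e' (letter)
  (12) 'n' (letter)
Units from scan: 12
Sound units = 12 units


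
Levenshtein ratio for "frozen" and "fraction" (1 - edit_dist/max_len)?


Word 1: "frozen" (length 6)
Word 2: "fraction" (length 8)
One optimal edit sequence:
  1. keep 'f'
  2. keep 'r'
  3. insert 'a'  (+1)
  4. insert 'c'  (+1)
  5. substitute 'o' -> 't'  (+1)
  6. substitute 'z' -> 'i'  (+1)
  7. substitute 'e' -> 'o'  (+1)
  8. keep 'n'
Edit distance = 5
Max length = max(6, 8) = 8
Similarity = 1 - 5/8
= 0.3750


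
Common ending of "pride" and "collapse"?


Word 1: "pride"
Word 2: "collapse"
Comparing from end:
  Pos -1: 'e' == 'e'
  Pos -2: 'd' != 's' (stop)
LCS = "e" (length 1)


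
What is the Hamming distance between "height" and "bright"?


Comparing character by character (same length = 6):
  Pos 0: 'h' vs 'b' !=
  Pos 1: 'e' vs 'r' !=
  Pos 2: 'i' vs 'i' =
  Pos 3: 'g' vs 'g' =
  Pos 4: 'h' vs 'h' =
  Pos 5: 't' vs 't' =
Hamming distance = 2


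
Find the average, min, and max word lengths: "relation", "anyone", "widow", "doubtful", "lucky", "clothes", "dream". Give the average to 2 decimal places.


Lengths: "relation"=8, "anyone"=6, "widow"=5, "doubtful"=8, "lucky"=5, "clothes"=7, "dream"=5
Sum = 44, Count = 7
Average = 44/7 = 6.29
= avg=6.29, min=5, max=8


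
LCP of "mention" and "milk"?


Word 1: "mention"
Word 2: "milk"
Comparing from start:
  Pos 0: 'm' == 'm'
  Pos 1: 'e' != 'i' (stop)
LCP = "m" (length 1)


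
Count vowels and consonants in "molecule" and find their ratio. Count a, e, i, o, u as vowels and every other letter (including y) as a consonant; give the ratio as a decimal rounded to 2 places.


Word: "molecule"
Vowels (a,e,i,o,u): 4
Consonants: 4
Ratio = 4/4
= 1.00


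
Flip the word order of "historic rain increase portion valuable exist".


Original: "historic rain increase portion valuable exist"
Words (1..n): historic | rain | increase | portion | valuable | exist
Reversed (n..1): exist | valuable | portion | increase | rain | historic
Result = "exist valuable portion increase rain historic"


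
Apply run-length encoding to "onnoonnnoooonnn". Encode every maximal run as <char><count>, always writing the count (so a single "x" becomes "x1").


String: "onnoonnnoooonnn"
Scanning for consecutive runs:
  'o' x 1
  'n' x 2
  'o' x 2
  'n' x 3
  'o' x 4
  'n' x 3
RLE = "o1n2o2n3o4n3"


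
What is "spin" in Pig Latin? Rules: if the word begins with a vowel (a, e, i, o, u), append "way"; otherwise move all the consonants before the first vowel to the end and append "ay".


Word: "spin"
Starts with consonant(s) → move to end, add 'ay'
Consonant cluster: "sp"
Pig Latin = "inspay"


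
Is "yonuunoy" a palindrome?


Word: "yonuunoy"
Reversed: "yonuunoy"
Forward == Backward? yonuunoy == yonuunoy
Palindrome = Yes


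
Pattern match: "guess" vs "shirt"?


Pattern of "guess": [0, 1, 2, 3, 3]
Pattern of "shirt": [0, 1, 2, 3, 4]
Patterns do not match
Same pattern = No


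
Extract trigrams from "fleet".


Word: "fleet" (length 5)
Number of trigrams = 5 - 3 + 1 = 3
  Position 0: "fle"
  Position 1: "lee"
  Position 2: "eet"
Trigrams = "fle", "lee", "eet"


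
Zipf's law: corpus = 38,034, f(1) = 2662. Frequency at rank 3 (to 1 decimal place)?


Zipf's law: f(r) = f(1) / r
f(1) = 2662
f(3) = 2662 / 3
= 887.3 occurrences


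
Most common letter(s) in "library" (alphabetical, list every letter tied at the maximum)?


Word: "library"
Letter counts:
  'a': 1
  'b': 1
  'i': 1
  'l': 1
  'r': 2
  'y': 1
Maximum count = 2
Most frequent = 'r' (2 times each)


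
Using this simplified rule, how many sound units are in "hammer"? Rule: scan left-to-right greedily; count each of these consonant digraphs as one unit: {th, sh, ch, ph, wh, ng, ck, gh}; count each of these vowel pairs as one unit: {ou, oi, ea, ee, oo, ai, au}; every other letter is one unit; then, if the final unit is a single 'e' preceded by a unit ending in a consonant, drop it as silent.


Word: "hammer" (6 letters)
Left-to-right scan:
  [1] 'h' (letter)
  [2] 'a' (letter)
  [3] 'm' (letter)
  [4] 'm' (letter)
  [5] 'e' (letter)
  [6] 'r' (letter)
Units from scan: 6
Sound units = 6 units


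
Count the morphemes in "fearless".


Word: "fearless"
Morphemes: fear | -less
Each morpheme carries meaning
= 2 morphemes


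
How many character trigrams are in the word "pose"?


Word: "pose" (length 4)
Number of 3-grams = length - 3 + 1 = 4 - 3 + 1
= 2


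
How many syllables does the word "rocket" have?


Word: "rocket"
Syllable breakdown: rock / et
Counting: 2 parts
= 2 syllables


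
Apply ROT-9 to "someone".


Word: "someone"
Shift: 9
Each letter → (letter + shift) mod 26:
  's' (18) + 9 = 1 → 'b'
  'o' (14) + 9 = 23 → 'x'
  'm' (12) + 9 = 21 → 'v'
  'e' (4) + 9 = 13 → 'n'
  'o' (14) + 9 = 23 → 'x'
  'n' (13) + 9 = 22 → 'w'
  'e' (4) + 9 = 13 → 'n'
Result = "bxvnxwn"


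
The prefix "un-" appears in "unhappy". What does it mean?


Prefix: un-
As in: unhappy -> un- + happy
Meaning = not / reverse


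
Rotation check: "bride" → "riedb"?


Word: "bride", Candidate: "riedb"
Method: check if candidate is substring of word+word
"bridebride" contains "riedb"? No
Is rotation = No


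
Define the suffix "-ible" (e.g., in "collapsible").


Suffix: -ible
Example: collapsible (collapse + -ible, with a spelling change)
Meaning = capable of


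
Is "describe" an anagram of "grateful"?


Word 1: "grateful" → sorted: aefglrtu
Word 2: "describe" → sorted: bcdeeirs
Same letters? aefglrtu != bcdeeirs
Anagram = No


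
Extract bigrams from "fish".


Word: "fish" (length 4)
Number of bigrams = 4 - 2 + 1 = 3
  Position 0: "fi"
  Position 1: "is"
  Position 2: "sh"
Bigrams = "fi", "is", "sh"


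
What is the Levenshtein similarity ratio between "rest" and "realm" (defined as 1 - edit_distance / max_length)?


Word 1: "rest" (length 4)
Word 2: "realm" (length 5)
One optimal edit sequence:
  1. keep 'r'
  2. keep 'e'
  3. insert 'a'  (+1)
  4. substitute 's' -> 'l'  (+1)
  5. substitute 't' -> 'm'  (+1)
Edit distance = 3
Max length = max(4, 5) = 5
Similarity = 1 - 3/5
= 0.4000


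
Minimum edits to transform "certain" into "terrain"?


Word 1: "certain" (length 7)
Word 2: "terrain" (length 7)
One optimal edit sequence (insert/delete/substitute each cost 1):
  1. substitute 'c' -> 't'  (+1)
  2. keep 'e'
  3. keep 'r'
  4. substitute 't' -> 'r'  (+1)
  5. keep 'a'
  6. keep 'i'
  7. keep 'n'
Total edit operations: 2
Edit distance = 2


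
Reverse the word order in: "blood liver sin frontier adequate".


Original: "blood liver sin frontier adequate"
Words (1..n): blood | liver | sin | frontier | adequate
Reversed (n..1): adequate | frontier | sin | liver | blood
Result = "adequate frontier sin liver blood"


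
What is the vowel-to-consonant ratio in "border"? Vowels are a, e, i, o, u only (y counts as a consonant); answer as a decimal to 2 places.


Word: "border"
Vowels (a,e,i,o,u): 2
Consonants: 4
Ratio = 2/4
= 0.50


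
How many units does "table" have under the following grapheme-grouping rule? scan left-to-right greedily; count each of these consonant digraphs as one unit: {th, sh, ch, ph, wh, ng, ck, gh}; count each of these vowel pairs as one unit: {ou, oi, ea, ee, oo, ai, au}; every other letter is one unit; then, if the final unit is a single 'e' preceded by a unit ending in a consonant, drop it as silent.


Word: "table" (5 letters)
Left-to-right scan:
  [1] 't' (letter)
  [2] 'a' (letter)
  [3] 'b' (letter)
  [4] 'l' (letter)
  [5] 'e' (letter)
Units from scan: 5
Final unit is 'e' after a consonant -> drop as silent (-1)
Sound units = 4 units


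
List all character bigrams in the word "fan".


Word: "fan" (length 3)
Number of bigrams = 3 - 2 + 1 = 2
  Position 0: "fa"
  Position 1: "an"
Bigrams = "fa", "an"


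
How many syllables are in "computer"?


Word: "computer"
Syllable breakdown: com · pu · ter
Counting: 3 parts
= 3 syllables


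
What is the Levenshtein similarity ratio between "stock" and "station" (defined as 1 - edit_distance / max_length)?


Word 1: "stock" (length 5)
Word 2: "station" (length 7)
One optimal edit sequence:
  1. keep 's'
  2. insert 't'  (+1)
  3. insert 'a'  (+1)
  4. keep 't'
  5. substitute 'o' -> 'i'  (+1)
  6. substitute 'c' -> 'o'  (+1)
  7. substitute 'k' -> 'n'  (+1)
Edit distance = 5
Max length = max(5, 7) = 7
Similarity = 1 - 5/7
= 0.2857


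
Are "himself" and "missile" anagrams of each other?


Word 1: "himself" → sorted: efhilms
Word 2: "missile" → sorted: eiilmss
Same letters? efhilms != eiilmss
Anagram = No


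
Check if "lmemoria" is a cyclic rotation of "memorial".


Word: "memorial", Candidate: "lmemoria"
Method: check if candidate is substring of word+word
"memorialmemorial" contains "lmemoria"? Yes
Is rotation = Yes


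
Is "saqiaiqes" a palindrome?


Word: "saqiaiqes"
Reversed: "seqiaiqas"
Forward == Backward? saqiaiqes != seqiaiqas
Palindrome = No


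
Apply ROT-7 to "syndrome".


Word: "syndrome"
Shift: 7
Each letter → (letter + shift) mod 26:
  's' (18) + 7 = 25 → 'z'
  'y' (24) + 7 = 5 → 'f'
  'n' (13) + 7 = 20 → 'u'
  'd' (3) + 7 = 10 → 'k'
  'r' (17) + 7 = 24 → 'y'
  'o' (14) + 7 = 21 → 'v'
  'm' (12) + 7 = 19 → 't'
  'e' (4) + 7 = 11 → 'l'
Result = "zfukyvtl"


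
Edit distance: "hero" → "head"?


Word 1: "hero" (length 4)
Word 2: "head" (length 4)
One optimal edit sequence (insert/delete/substitute each cost 1):
  1. keep 'h'
  2. keep 'e'
  3. substitute 'r' -> 'a'  (+1)
  4. substitute 'o' -> 'd'  (+1)
Total edit operations: 2
Edit distance = 2


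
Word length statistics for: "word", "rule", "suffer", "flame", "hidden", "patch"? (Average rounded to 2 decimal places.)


Lengths: "word"=4, "rule"=4, "suffer"=6, "flame"=5, "hidden"=6, "patch"=5
Sum = 30, Count = 6
Average = 30/6 = 5.00
= avg=5.00, min=4, max=6


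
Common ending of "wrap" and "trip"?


Word 1: "wrap"
Word 2: "trip"
Comparing from end:
  Pos -1: 'p' == 'p'
  Pos -2: 'a' != 'i' (stop)
LCS = "p" (length 1)


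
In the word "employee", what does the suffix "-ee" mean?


Suffix: -ee
Example: employee (employ + -ee)
Meaning = one who receives


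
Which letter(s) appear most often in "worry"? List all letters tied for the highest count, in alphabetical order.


Word: "worry"
Letter counts:
  'o': 1
  'r': 2
  'w': 1
  'y': 1
Maximum count = 2
Most frequent = 'r' (2 times each)


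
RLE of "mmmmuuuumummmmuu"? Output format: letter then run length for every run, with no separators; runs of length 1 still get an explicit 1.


String: "mmmmuuuumummmmuu"
Scanning for consecutive runs:
  'm' x 4
  'u' x 4
  'm' x 1
  'u' x 1
  'm' x 4
  'u' x 2
RLE = "m4u4m1u1m4u2"


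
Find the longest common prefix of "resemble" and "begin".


Word 1: "resemble"
Word 2: "begin"
Comparing from start:
  Pos 0: 'r' != 'b' (stop)
LCP = "" (length 0)


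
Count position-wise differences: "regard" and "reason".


Comparing character by character (same length = 6):
  Pos 0: 'r' vs 'r' =
  Pos 1: 'e' vs 'e' =
  Pos 2: 'g' vs 'a' !=
  Pos 3: 'a' vs 's' !=
  Pos 4: 'r' vs 'o' !=
  Pos 5: 'd' vs 'n' !=
Hamming distance = 4


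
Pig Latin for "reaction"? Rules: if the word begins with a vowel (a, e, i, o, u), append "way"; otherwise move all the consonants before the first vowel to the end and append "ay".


Word: "reaction"
Starts with consonant(s) → move to end, add 'ay'
Consonant cluster: "r"
Pig Latin = "eactionray"


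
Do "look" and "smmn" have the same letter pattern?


Pattern of "look": [0, 1, 1, 2]
Pattern of "smmn": [0, 1, 1, 2]
Patterns match
Same pattern = Yes


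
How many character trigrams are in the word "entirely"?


Word: "entirely" (length 8)
Number of 3-grams = length - 3 + 1 = 8 - 3 + 1
= 6


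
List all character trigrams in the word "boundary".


Word: "boundary" (length 8)
Number of trigrams = 8 - 3 + 1 = 6
  Position 0: "bou"
  Position 1: "oun"
  Position 2: "und"
  Position 3: "nda"
  Position 4: "dar"
  Position 5: "ary"
Trigrams = "bou", "oun", "und", "nda", "dar", "ary"


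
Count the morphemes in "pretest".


Word: "pretest"
Morphemes: pre- + test
Each morpheme carries meaning
= 2 morphemes


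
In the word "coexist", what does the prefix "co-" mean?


Prefix: co-
Example: coexist (co- + exist)
Meaning = together


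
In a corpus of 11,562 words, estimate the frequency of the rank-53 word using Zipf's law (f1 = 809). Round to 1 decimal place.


Zipf's law: f(r) = f(1) / r
f(1) = 809
f(53) = 809 / 53
= 15.3 occurrences


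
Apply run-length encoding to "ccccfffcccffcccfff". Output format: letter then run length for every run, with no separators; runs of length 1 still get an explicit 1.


String: "ccccfffcccffcccfff"
Scanning for consecutive runs:
  'c' x 4
  'f' x 3
  'c' x 3
  'f' x 2
  'c' x 3
  'f' x 3
RLE = "c4f3c3f2c3f3"


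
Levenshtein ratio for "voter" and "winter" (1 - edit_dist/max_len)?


Word 1: "voter" (length 5)
Word 2: "winter" (length 6)
One optimal edit sequence:
  1. insert 'w'  (+1)
  2. substitute 'v' -> 'i'  (+1)
  3. substitute 'o' -> 'n'  (+1)
  4. keep 't'
  5. keep 'e'
  6. keep 'r'
Edit distance = 3
Max length = max(5, 6) = 6
Similarity = 1 - 3/6
= 0.5000


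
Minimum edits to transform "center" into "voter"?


Word 1: "center" (length 6)
Word 2: "voter" (length 5)
One optimal edit sequence (insert/delete/substitute each cost 1):
  1. delete 'c'  (+1)
  2. substitute 'e' -> 'v'  (+1)
  3. substitute 'n' -> 'o'  (+1)
  4. keep 't'
  5. keep 'e'
  6. keep 'r'
Total edit operations: 3
Edit distance = 3


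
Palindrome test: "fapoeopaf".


Word: "fapoeopaf"
Reversed: "fapoeopaf"
Forward == Backward? fapoeopaf == fapoeopaf
Palindrome = Yes


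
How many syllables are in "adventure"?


Word: "adventure"
Syllable breakdown: ad | ven | ture
Counting: 3 parts
= 3 syllables


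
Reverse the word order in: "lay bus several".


Original: "lay bus several"
Words (1..n): lay | bus | several
Reversed (n..1): several | bus | lay
Result = "several bus lay"


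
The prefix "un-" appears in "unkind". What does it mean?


Prefix: un-
As in: unkind -> un- + kind
Meaning = not / reverse


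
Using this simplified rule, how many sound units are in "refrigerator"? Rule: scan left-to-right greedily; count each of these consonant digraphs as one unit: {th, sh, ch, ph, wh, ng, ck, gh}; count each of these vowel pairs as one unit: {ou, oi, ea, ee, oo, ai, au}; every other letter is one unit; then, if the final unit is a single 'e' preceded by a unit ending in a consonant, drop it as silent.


Word: "refrigerator" (12 letters)
Left-to-right scan:
  1. 'r' (letter)
  2. 'e' (letter)
  3. 'f' (letter)
  4. 'r' (letter)
  5. 'i' (letter)
  6. 'g' (letter)
  7. 'e' (letter)
  8. 'r' (letter)
  9. 'a' (letter)
  10. 't' (letter)
  11. 'o' (letter)
  12. 'r' (letter)
Units from scan: 12
Sound units = 12 units


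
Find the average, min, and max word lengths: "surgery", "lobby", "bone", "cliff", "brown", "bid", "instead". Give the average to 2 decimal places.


Lengths: "surgery"=7, "lobby"=5, "bone"=4, "cliff"=5, "brown"=5, "bid"=3, "instead"=7
Sum = 36, Count = 7
Average = 36/7 = 5.14
= avg=5.14, min=3, max=7


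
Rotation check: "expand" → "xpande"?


Word: "expand", Candidate: "xpande"
Method: check if candidate is substring of word+word
"expandexpand" contains "xpande"? Yes
Is rotation = Yes


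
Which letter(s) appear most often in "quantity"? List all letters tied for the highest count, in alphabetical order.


Word: "quantity"
Letter counts:
  'a': 1
  'i': 1
  'n': 1
  'q': 1
  't': 2
  'u': 1
  'y': 1
Maximum count = 2
Most frequent = 't' (2 times each)


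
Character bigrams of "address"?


Word: "address" (length 7)
Number of bigrams = 7 - 2 + 1 = 6
  Position 0: "ad"
  Position 1: "dd"
  Position 2: "dr"
  Position 3: "re"
  Position 4: "es"
  Position 5: "ss"
Bigrams = "ad", "dd", "dr", "re", "es", "ss"


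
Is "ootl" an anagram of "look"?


Word 1: "look" → sorted: kloo
Word 2: "ootl" → sorted: loot
Same letters? kloo != loot
Anagram = No


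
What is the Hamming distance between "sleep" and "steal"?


Comparing character by character (same length = 5):
  Pos 0: 's' vs 's' =
  Pos 1: 'l' vs 't' !=
  Pos 2: 'e' vs 'e' =
  Pos 3: 'e' vs 'a' !=
  Pos 4: 'p' vs 'l' !=
Hamming distance = 3


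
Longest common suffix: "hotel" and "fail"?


Word 1: "hotel"
Word 2: "fail"
Comparing from end:
  Pos -1: 'l' == 'l'
  Pos -2: 'e' != 'i' (stop)
LCS = "l" (length 1)


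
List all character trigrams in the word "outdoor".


Word: "outdoor" (length 7)
Number of trigrams = 7 - 3 + 1 = 5
  Position 0: "out"
  Position 1: "utd"
  Position 2: "tdo"
  Position 3: "doo"
  Position 4: "oor"
Trigrams = "out", "utd", "tdo", "doo", "oor"


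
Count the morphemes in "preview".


Word: "preview"
Morphemes: pre- / view
Each morpheme carries meaning
= 2 morphemes


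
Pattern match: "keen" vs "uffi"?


Pattern of "keen": [0, 1, 1, 2]
Pattern of "uffi": [0, 1, 1, 2]
Patterns match
Same pattern = Yes


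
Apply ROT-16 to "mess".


Word: "mess"
Shift: 16
Each letter → (letter + shift) mod 26:
  'm' (12) + 16 = 2 → 'c'
  'e' (4) + 16 = 20 → 'u'
  's' (18) + 16 = 8 → 'i'
  's' (18) + 16 = 8 → 'i'
Result = "cuii"


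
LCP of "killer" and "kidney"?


Word 1: "killer"
Word 2: "kidney"
Comparing from start:
  Pos 0: 'k' == 'k'
  Pos 1: 'i' == 'i'
  Pos 2: 'l' != 'd' (stop)
LCP = "ki" (length 2)


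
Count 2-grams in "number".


Word: "number" (length 6)
Number of 2-grams = length - 2 + 1 = 6 - 2 + 1
= 5


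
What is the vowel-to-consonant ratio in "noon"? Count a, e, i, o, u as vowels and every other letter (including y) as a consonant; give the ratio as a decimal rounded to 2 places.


Word: "noon"
Vowels (a,e,i,o,u): 2
Consonants: 2
Ratio = 2/2
= 1.00


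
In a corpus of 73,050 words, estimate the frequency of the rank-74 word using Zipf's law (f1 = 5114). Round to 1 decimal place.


Zipf's law: f(r) = f(1) / r
f(1) = 5114
f(74) = 5114 / 74
= 69.1 occurrences


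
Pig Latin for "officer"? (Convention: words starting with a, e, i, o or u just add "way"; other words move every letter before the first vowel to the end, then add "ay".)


Word: "officer"
Starts with vowel → add 'way'
Pig Latin = "officerway"


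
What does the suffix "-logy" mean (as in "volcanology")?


Suffix: -logy
As in: volcanology -> volcano + -logy
Meaning = study of


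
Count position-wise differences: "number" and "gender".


Comparing character by character (same length = 6):
  Pos 0: 'n' vs 'g' !=
  Pos 1: 'u' vs 'e' !=
  Pos 2: 'm' vs 'n' !=
  Pos 3: 'b' vs 'd' !=
  Pos 4: 'e' vs 'e' =
  Pos 5: 'r' vs 'r' =
Hamming distance = 4


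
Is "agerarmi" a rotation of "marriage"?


Word: "marriage", Candidate: "agerarmi"
Method: check if candidate is substring of word+word
"marriagemarriage" contains "agerarmi"? No
Is rotation = No


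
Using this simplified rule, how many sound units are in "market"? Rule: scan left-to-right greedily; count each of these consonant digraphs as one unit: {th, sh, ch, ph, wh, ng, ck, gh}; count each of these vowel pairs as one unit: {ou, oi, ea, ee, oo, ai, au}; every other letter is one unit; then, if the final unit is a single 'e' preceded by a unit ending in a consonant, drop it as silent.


Word: "market" (6 letters)
Left-to-right scan:
  [1] 'm' (letter)
  [2] 'a' (letter)
  [3] 'r' (letter)
  [4] 'k' (letter)
  [5] 'e' (letter)
  [6] 't' (letter)
Units from scan: 6
Sound units = 6 units


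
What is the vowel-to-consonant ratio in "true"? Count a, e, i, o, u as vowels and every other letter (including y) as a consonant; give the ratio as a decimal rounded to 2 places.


Word: "true"
Vowels (a,e,i,o,u): 2
Consonants: 2
Ratio = 2/2
= 1.00


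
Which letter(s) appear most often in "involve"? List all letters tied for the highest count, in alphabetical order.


Word: "involve"
Letter counts:
  'e': 1
  'i': 1
  'l': 1
  'n': 1
  'o': 1
  'v': 2
Maximum count = 2
Most frequent = 'v' (2 times each)


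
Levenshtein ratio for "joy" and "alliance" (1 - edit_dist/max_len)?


Word 1: "joy" (length 3)
Word 2: "alliance" (length 8)
One optimal edit sequence:
  1. insert 'a'  (+1)
  2. insert 'l'  (+1)
  3. insert 'l'  (+1)
  4. insert 'i'  (+1)
  5. insert 'a'  (+1)
  6. substitute 'j' -> 'n'  (+1)
  7. substitute 'o' -> 'c'  (+1)
  8. substitute 'y' -> 'e'  (+1)
Edit distance = 8
Max length = max(3, 8) = 8
Similarity = 1 - 8/8
= 0.0000


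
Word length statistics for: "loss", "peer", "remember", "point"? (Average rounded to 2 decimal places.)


Lengths: "loss"=4, "peer"=4, "remember"=8, "point"=5
Sum = 21, Count = 4
Average = 21/4 = 5.25
= avg=5.25, min=4, max=8


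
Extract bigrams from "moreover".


Word: "moreover" (length 8)
Number of bigrams = 8 - 2 + 1 = 7
  Position 0: "mo"
  Position 1: "or"
  Position 2: "re"
  Position 3: "eo"
  Position 4: "ov"
  Position 5: "ve"
  Position 6: "er"
Bigrams = "mo", "or", "re", "eo", "ov", "ve", "er"


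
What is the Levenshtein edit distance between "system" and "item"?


Word 1: "system" (length 6)
Word 2: "item" (length 4)
One optimal edit sequence (insert/delete/substitute each cost 1):
  1. delete 's'  (+1)
  2. delete 'y'  (+1)
  3. substitute 's' -> 'i'  (+1)
  4. keep 't'
  5. keep 'e'
  6. keep 'm'
Total edit operations: 3
Edit distance = 3


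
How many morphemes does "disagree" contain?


Word: "disagree"
Morphemes: dis- | agree
Each morpheme carries meaning
= 2 morphemes


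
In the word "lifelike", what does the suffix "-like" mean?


Suffix: -like
Example: lifelike = life + -like
Meaning = resembling


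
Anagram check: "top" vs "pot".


Word 1: "top" → sorted: opt
Word 2: "pot" → sorted: opt
Same letters? opt == opt
Anagram = Yes


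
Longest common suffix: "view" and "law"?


Word 1: "view"
Word 2: "law"
Comparing from end:
  Pos -1: 'w' == 'w'
  Pos -2: 'e' != 'a' (stop)
LCS = "w" (length 1)


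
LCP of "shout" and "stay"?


Word 1: "shout"
Word 2: "stay"
Comparing from start:
  Pos 0: 's' == 's'
  Pos 1: 'h' != 't' (stop)
LCP = "s" (length 1)


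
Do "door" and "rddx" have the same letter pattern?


Pattern of "door": [0, 1, 1, 2]
Pattern of "rddx": [0, 1, 1, 2]
Patterns match
Same pattern = Yes


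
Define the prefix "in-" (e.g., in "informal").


Prefix: in-
As in: informal -> in- + formal
Meaning = not / into


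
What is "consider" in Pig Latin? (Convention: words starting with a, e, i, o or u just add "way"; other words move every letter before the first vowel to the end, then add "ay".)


Word: "consider"
Starts with consonant(s) → move to end, add 'ay'
Consonant cluster: "c"
Pig Latin = "onsidercay"


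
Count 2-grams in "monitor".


Word: "monitor" (length 7)
Number of 2-grams = length - 2 + 1 = 7 - 2 + 1
= 6


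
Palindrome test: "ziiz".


Word: "ziiz"
Reversed: "ziiz"
Forward == Backward? ziiz == ziiz
Palindrome = Yes


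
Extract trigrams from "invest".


Word: "invest" (length 6)
Number of trigrams = 6 - 3 + 1 = 4
  Position 0: "inv"
  Position 1: "nve"
  Position 2: "ves"
  Position 3: "est"
Trigrams = "inv", "nve", "ves", "est"


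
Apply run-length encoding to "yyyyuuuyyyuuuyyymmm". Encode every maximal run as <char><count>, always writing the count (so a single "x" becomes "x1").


String: "yyyyuuuyyyuuuyyymmm"
Scanning for consecutive runs:
  'y' x 4
  'u' x 3
  'y' x 3
  'u' x 3
  'y' x 3
  'm' x 3
RLE = "y4u3y3u3y3m3"


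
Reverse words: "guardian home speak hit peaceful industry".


Original: "guardian home speak hit peaceful industry"
Words (1..n): guardian | home | speak | hit | peaceful | industry
Reversed (n..1): industry | peaceful | hit | speak | home | guardian
Result = "industry peaceful hit speak home guardian"


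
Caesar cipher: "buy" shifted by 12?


Word: "buy"
Shift: 12
Each letter → (letter + shift) mod 26:
  'b' (1) + 12 = 13 → 'n'
  'u' (20) + 12 = 6 → 'g'
  'y' (24) + 12 = 10 → 'k'
Result = "ngk"


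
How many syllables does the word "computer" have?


Word: "computer"
Syllable breakdown: com | pu | ter
Counting: 3 parts
= 3 syllables


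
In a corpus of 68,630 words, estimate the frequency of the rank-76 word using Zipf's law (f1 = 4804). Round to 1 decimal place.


Zipf's law: f(r) = f(1) / r
f(1) = 4804
f(76) = 4804 / 76
= 63.2 occurrences


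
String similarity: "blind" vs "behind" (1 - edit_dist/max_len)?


Word 1: "blind" (length 5)
Word 2: "behind" (length 6)
One optimal edit sequence:
  1. keep 'b'
  2. insert 'e'  (+1)
  3. substitute 'l' -> 'h'  (+1)
  4. keep 'i'
  5. keep 'n'
  6. keep 'd'
Edit distance = 2
Max length = max(5, 6) = 6
Similarity = 1 - 2/6
= 0.6667


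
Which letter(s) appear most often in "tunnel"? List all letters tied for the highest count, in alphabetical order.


Word: "tunnel"
Letter counts:
  'e': 1
  'l': 1
  'n': 2
  't': 1
  'u': 1
Maximum count = 2
Most frequent = 'n' (2 times each)


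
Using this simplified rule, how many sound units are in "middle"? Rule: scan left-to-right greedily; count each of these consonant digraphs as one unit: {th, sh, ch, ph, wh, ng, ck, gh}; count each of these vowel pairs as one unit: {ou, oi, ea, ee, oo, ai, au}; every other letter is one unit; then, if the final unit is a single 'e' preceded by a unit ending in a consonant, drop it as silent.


Word: "middle" (6 letters)
Left-to-right scan:
  [1] 'm' (letter)
  [2] 'i' (letter)
  [3] 'd' (letter)
  [4] 'd' (letter)
  [5] 'l' (letter)
  [6] 'e' (letter)
Units from scan: 6
Final unit is 'e' after a consonant -> drop as silent (-1)
Sound units = 5 units


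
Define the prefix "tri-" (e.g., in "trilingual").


Prefix: tri-
Example: trilingual = tri- + lingual
Meaning = three


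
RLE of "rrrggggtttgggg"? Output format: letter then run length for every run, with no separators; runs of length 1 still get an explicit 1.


String: "rrrggggtttgggg"
Scanning for consecutive runs:
  'r' x 3
  'g' x 4
  't' x 3
  'g' x 4
RLE = "r3g4t3g4"


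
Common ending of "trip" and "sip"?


Word 1: "trip"
Word 2: "sip"
Comparing from end:
  Pos -1: 'p' == 'p'
  Pos -2: 'i' == 'i'
  Pos -3: 'r' != 's' (stop)
LCS = "ip" (length 2)


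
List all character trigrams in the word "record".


Word: "record" (length 6)
Number of trigrams = 6 - 3 + 1 = 4
  Position 0: "rec"
  Position 1: "eco"
  Position 2: "cor"
  Position 3: "ord"
Trigrams = "rec", "eco", "cor", "ord"


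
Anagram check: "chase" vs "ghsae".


Word 1: "chase" → sorted: acehs
Word 2: "ghsae" → sorted: aeghs
Same letters? acehs != aeghs
Anagram = No


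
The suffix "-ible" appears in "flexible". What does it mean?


Suffix: -ible
As in: flexible -> flex + -ible
Meaning = capable of


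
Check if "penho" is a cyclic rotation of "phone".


Word: "phone", Candidate: "penho"
Method: check if candidate is substring of word+word
"phonephone" contains "penho"? No
Is rotation = No


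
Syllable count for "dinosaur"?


Word: "dinosaur"
Syllable breakdown: di · no · saur
Counting: 3 parts
= 3 syllables


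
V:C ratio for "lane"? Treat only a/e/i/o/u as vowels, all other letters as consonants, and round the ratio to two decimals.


Word: "lane"
Vowels (a,e,i,o,u): 2
Consonants: 2
Ratio = 2/2
= 1.00


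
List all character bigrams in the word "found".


Word: "found" (length 5)
Number of bigrams = 5 - 2 + 1 = 4
  Position 0: "fo"
  Position 1: "ou"
  Position 2: "un"
  Position 3: "nd"
Bigrams = "fo", "ou", "un", "nd"


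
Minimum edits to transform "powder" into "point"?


Word 1: "powder" (length 6)
Word 2: "point" (length 5)
One optimal edit sequence (insert/delete/substitute each cost 1):
  1. keep 'p'
  2. keep 'o'
  3. delete 'w'  (+1)
  4. substitute 'd' -> 'i'  (+1)
  5. substitute 'e' -> 'n'  (+1)
  6. substitute 'r' -> 't'  (+1)
Total edit operations: 4
Edit distance = 4


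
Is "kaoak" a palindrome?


Word: "kaoak"
Reversed: "kaoak"
Forward == Backward? kaoak == kaoak
Palindrome = Yes


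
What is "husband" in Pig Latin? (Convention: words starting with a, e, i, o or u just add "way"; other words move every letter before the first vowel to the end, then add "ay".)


Word: "husband"
Starts with consonant(s) → move to end, add 'ay'
Consonant cluster: "h"
Pig Latin = "usbandhay"


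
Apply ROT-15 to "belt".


Word: "belt"
Shift: 15
Each letter → (letter + shift) mod 26:
  'b' (1) + 15 = 16 → 'q'
  'e' (4) + 15 = 19 → 't'
  'l' (11) + 15 = 0 → 'a'
  't' (19) + 15 = 8 → 'i'
Result = "qtai"


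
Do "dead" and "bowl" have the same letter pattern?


Pattern of "dead": [0, 1, 2, 0]
Pattern of "bowl": [0, 1, 2, 3]
Patterns do not match
Same pattern = No


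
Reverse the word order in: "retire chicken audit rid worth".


Original: "retire chicken audit rid worth"
Words (1..n): retire | chicken | audit | rid | worth
Reversed (n..1): worth | rid | audit | chicken | retire
Result = "worth rid audit chicken retire"


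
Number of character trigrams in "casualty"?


Word: "casualty" (length 8)
Number of 3-grams = length - 3 + 1 = 8 - 3 + 1
= 6


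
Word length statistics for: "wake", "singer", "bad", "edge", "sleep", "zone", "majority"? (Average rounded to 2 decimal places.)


Lengths: "wake"=4, "singer"=6, "bad"=3, "edge"=4, "sleep"=5, "zone"=4, "majority"=8
Sum = 34, Count = 7
Average = 34/7 = 4.86
= avg=4.86, min=3, max=8


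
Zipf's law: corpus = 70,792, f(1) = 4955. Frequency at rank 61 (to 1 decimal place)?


Zipf's law: f(r) = f(1) / r
f(1) = 4955
f(61) = 4955 / 61
= 81.2 occurrences


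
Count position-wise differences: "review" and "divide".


Comparing character by character (same length = 6):
  Pos 0: 'r' vs 'd' !=
  Pos 1: 'e' vs 'i' !=
  Pos 2: 'v' vs 'v' =
  Pos 3: 'i' vs 'i' =
  Pos 4: 'e' vs 'd' !=
  Pos 5: 'w' vs 'e' !=
Hamming distance = 4


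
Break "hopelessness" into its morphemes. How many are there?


Word: "hopelessness"
Morphemes: hope + -less + -ness
Each morpheme carries meaning
= 3 morphemes


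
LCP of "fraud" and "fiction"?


Word 1: "fraud"
Word 2: "fiction"
Comparing from start:
  Pos 0: 'f' == 'f'
  Pos 1: 'r' != 'i' (stop)
LCP = "f" (length 1)


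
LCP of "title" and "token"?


Word 1: "title"
Word 2: "token"
Comparing from start:
  Pos 0: 't' == 't'
  Pos 1: 'i' != 'o' (stop)
LCP = "t" (length 1)


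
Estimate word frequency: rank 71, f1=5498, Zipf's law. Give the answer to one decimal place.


Zipf's law: f(r) = f(1) / r
f(1) = 5498
f(71) = 5498 / 71
= 77.4 occurrences


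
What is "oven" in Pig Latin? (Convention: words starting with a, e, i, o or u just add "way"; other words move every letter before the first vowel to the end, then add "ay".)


Word: "oven"
Starts with vowel → add 'way'
Pig Latin = "ovenway"


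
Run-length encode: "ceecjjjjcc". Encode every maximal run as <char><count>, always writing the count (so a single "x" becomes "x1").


String: "ceecjjjjcc"
Scanning for consecutive runs:
  'c' x 1
  'e' x 2
  'c' x 1
  'j' x 4
  'c' x 2
RLE = "c1e2c1j4c2"


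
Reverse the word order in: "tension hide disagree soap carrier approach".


Original: "tension hide disagree soap carrier approach"
Words (1..n): tension | hide | disagree | soap | carrier | approach
Reversed (n..1): approach | carrier | soap | disagree | hide | tension
Result = "approach carrier soap disagree hide tension"


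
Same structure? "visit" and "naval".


Pattern of "visit": [0, 1, 2, 1, 3]
Pattern of "naval": [0, 1, 2, 1, 3]
Patterns match
Same pattern = Yes


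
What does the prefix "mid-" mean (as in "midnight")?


Prefix: mid-
Example: midnight = mid- + night
Meaning = middle


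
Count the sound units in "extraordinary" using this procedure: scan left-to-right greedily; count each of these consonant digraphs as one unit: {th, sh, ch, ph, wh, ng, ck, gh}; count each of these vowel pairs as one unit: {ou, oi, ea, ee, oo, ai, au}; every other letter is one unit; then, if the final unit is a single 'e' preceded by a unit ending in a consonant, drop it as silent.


Word: "extraordinary" (13 letters)
Left-to-right scan:
  1. 'e' (letter)
  2. 'x' (letter)
  3. 't' (letter)
  4. 'r' (letter)
  5. 'a' (letter)
  6. 'o' (letter)
  7. 'r' (letter)
  8. 'd' (letter)
  9. 'i' (letter)
  10. 'n' (letter)
  11. 'a' (letter)
  12. 'r' (letter)
  13. 'y' (letter)
Units from scan: 13
Sound units = 13 units
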